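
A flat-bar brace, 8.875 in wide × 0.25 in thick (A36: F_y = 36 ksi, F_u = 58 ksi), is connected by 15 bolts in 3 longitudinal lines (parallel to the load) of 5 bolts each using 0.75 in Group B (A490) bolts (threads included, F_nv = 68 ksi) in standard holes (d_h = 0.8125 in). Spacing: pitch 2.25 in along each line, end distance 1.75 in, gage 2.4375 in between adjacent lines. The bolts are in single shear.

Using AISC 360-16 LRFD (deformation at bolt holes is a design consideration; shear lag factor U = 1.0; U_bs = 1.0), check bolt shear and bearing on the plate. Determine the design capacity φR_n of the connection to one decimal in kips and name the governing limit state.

277.7 kips (bearing governs)

Bolt shear: A_b = π(0.75)²/4 = 0.44179 in². φR_n = 0.75 × 68 × 0.44179 × 15 × 1 = 338.0 kips.
Bearing (0.25 in plate, F_u = 58 ksi): end bolts L_c = 1.75 − 0.8125/2 = 1.34375, R_n = min(1.2×1.34375×0.25×58, 2.4×0.75×0.25×58) = 23.381 kips/bolt; interior L_c = 2.25 − 0.8125 = 1.4375, R_n = 25.013 kips/bolt. φR_n = 0.75 × (3×23.381 + 12×25.013) = 277.7 kips.
Governing: min(338.0, 277.7) = 277.7 kips → bearing.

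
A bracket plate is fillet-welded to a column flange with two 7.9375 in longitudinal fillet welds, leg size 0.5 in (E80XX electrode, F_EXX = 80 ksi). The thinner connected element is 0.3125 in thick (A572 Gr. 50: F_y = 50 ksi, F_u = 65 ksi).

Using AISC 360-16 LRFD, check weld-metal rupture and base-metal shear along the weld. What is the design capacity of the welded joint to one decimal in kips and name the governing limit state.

145.1 kips (base-metal shear governs)

Weld metal: throat = 0.707×0.5 = 0.3535 in, L = 2×7.9375 = 15.875 in. φR_n = 0.75 × 0.6 × 80 × 0.3535 × 15.875 = 202.0 kips.
Base metal shear (0.3125 in plate): yield φR_n = 1.0×0.6×50×0.3125×15.875 = 148.8 kips; rupture φR_n = 0.75×0.6×65×0.3125×15.875 = 145.1 kips; take 145.1 kips (rupture).
Governing: min(202.0, 145.1) = 145.1 kips → base-metal shear.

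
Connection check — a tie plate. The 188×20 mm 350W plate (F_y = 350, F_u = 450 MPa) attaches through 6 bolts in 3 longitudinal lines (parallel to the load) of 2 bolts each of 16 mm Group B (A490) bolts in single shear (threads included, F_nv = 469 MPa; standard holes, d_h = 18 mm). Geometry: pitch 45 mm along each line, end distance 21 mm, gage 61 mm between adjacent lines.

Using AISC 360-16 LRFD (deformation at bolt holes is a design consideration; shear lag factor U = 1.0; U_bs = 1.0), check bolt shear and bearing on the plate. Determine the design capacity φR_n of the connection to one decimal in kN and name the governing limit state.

Bolt shear: A_b = π(16)²/4 = 201.06 mm². φR_n = 0.75 × 469 × 201.06 × 6 × 1 = 424.3 kN.
Bearing (20 mm plate, F_u = 450 MPa): end bolts L_c = 21 − 18/2 = 12, R_n = min(1.2×12×20×450, 2.4×16×20×450) = 129.6 kN/bolt; interior L_c = 45 − 18 = 27, R_n = 291.6 kN/bolt. φR_n = 0.75 × (3×129.6 + 3×291.6) = 947.7 kN.
Governing: min(424.3, 947.7) = 424.3 kN → bolt shear.

424.3 kN (bolt shear governs)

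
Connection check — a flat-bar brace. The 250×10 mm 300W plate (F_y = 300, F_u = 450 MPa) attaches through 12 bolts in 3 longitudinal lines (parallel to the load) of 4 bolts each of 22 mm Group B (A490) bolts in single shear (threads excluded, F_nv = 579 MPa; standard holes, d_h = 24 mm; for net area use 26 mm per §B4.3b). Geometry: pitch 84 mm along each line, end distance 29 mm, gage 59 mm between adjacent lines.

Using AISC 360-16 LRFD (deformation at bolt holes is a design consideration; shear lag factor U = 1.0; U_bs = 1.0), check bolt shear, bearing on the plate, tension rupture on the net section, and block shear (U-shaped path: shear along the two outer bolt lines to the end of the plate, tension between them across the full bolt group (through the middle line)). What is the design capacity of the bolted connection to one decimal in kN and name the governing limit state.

580.5 kN (net-section rupture governs)

Bolt shear: A_b = π(22)²/4 = 380.13 mm². φR_n = 0.75 × 579 × 380.13 × 12 × 1 = 1980.9 kN.
Bearing (10 mm plate, F_u = 450 MPa): end bolts L_c = 29 − 24/2 = 17, R_n = min(1.2×17×10×450, 2.4×22×10×450) = 91.8 kN/bolt; interior L_c = 84 − 24 = 60, R_n = 237.6 kN/bolt. φR_n = 0.75 × (3×91.8 + 9×237.6) = 1810.4 kN.
Tension rupture (net): A_n = (250 − 3×26)×10 = 1720 mm² (U = 1.0, A_e = A_n). φR_n = 0.75 × 450 × 1720 = 580.5 kN.
Block shear: shear path 2×[29+3×84] = 2×281 mm, A_gv = 5620, A_nv = 2×(281 − 3.5×26)×10 = 3800 mm²; tension across gage: (118 − 2×26)×10 = 660 mm². R_n = min(0.6×450×3800, 0.6×300×5620) + 1.0×450×660 = min(1026, 1011.6) + 297 = 1308.6 kN. φR_n = 0.75 × 1308.6 = 981.5 kN.
Governing: min(1980.9, 1810.4, 580.5, 981.5) = 580.5 kN → net-section rupture.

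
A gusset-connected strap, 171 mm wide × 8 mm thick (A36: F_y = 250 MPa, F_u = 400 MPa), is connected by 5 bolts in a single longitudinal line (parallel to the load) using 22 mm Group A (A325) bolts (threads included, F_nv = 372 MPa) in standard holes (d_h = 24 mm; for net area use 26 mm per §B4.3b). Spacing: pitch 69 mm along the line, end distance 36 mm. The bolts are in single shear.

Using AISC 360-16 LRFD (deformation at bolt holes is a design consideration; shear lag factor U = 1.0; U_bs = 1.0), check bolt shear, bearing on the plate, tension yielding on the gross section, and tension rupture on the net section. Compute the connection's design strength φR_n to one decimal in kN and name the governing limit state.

Bolt shear: A_b = π(22)²/4 = 380.13 mm². φR_n = 0.75 × 372 × 380.13 × 5 × 1 = 530.3 kN.
Bearing (8 mm plate, F_u = 400 MPa): end bolts L_c = 36 − 24/2 = 24, R_n = min(1.2×24×8×400, 2.4×22×8×400) = 92.16 kN/bolt; interior L_c = 69 − 24 = 45, R_n = 168.96 kN/bolt. φR_n = 0.75 × (1×92.16 + 4×168.96) = 576.0 kN.
Tension yield (gross): A_g = 171×8 = 1368 mm². φR_n = 0.90 × 250 × 1368 = 307.8 kN.
Tension rupture (net): A_n = (171 − 1×26)×8 = 1160 mm² (U = 1.0, A_e = A_n). φR_n = 0.75 × 400 × 1160 = 348.0 kN.
Governing: min(530.3, 576.0, 307.8, 348.0) = 307.8 kN → gross-section yield.

307.8 kN (gross-section yield governs)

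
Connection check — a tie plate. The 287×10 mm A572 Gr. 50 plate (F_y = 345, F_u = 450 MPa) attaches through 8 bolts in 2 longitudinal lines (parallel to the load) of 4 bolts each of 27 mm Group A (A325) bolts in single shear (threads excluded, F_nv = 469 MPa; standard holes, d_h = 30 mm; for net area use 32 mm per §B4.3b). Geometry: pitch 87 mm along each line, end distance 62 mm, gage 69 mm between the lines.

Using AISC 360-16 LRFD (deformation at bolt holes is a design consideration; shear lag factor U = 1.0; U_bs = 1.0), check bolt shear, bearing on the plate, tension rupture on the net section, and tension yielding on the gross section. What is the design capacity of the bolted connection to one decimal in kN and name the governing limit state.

Bolt shear: A_b = π(27)²/4 = 572.56 mm². φR_n = 0.75 × 469 × 572.56 × 8 × 1 = 1611.2 kN.
Bearing (10 mm plate, F_u = 450 MPa): end bolts L_c = 62 − 30/2 = 47, R_n = min(1.2×47×10×450, 2.4×27×10×450) = 253.8 kN/bolt; interior L_c = 87 − 30 = 57, R_n = 291.6 kN/bolt. φR_n = 0.75 × (2×253.8 + 6×291.6) = 1692.9 kN.
Tension rupture (net): A_n = (287 − 2×32)×10 = 2230 mm² (U = 1.0, A_e = A_n). φR_n = 0.75 × 450 × 2230 = 752.6 kN.
Tension yield (gross): A_g = 287×10 = 2870 mm². φR_n = 0.90 × 345 × 2870 = 891.1 kN.
Governing: min(1611.2, 1692.9, 752.6, 891.1) = 752.6 kN → net-section rupture.

752.6 kN (net-section rupture governs)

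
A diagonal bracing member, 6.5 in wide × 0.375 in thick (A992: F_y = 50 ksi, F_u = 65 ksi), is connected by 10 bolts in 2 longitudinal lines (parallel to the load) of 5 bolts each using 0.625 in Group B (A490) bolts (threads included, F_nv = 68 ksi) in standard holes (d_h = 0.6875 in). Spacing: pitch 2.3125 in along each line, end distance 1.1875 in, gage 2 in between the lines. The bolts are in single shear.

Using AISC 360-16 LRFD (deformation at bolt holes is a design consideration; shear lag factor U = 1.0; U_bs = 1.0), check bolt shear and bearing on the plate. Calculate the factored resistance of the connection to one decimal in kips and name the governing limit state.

156.5 kips (bolt shear governs)

Bolt shear: A_b = π(0.625)²/4 = 0.3068 in². φR_n = 0.75 × 68 × 0.3068 × 10 × 1 = 156.5 kips.
Bearing (0.375 in plate, F_u = 65 ksi): end bolts L_c = 1.1875 − 0.6875/2 = 0.84375, R_n = min(1.2×0.84375×0.375×65, 2.4×0.625×0.375×65) = 24.68 kips/bolt; interior L_c = 2.3125 − 0.6875 = 1.625, R_n = 36.563 kips/bolt. φR_n = 0.75 × (2×24.68 + 8×36.563) = 256.4 kips.
Governing: min(156.5, 256.4) = 156.5 kips → bolt shear.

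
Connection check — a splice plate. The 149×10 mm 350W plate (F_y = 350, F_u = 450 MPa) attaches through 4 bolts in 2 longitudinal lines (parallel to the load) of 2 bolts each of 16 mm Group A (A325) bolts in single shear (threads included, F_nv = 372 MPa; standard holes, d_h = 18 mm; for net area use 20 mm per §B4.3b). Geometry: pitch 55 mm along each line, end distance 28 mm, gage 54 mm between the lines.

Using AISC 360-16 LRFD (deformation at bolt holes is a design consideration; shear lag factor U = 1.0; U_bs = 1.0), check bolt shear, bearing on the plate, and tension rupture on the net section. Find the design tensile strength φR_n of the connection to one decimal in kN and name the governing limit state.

Bolt shear: A_b = π(16)²/4 = 201.06 mm². φR_n = 0.75 × 372 × 201.06 × 4 × 1 = 224.4 kN.
Bearing (10 mm plate, F_u = 450 MPa): end bolts L_c = 28 − 18/2 = 19, R_n = min(1.2×19×10×450, 2.4×16×10×450) = 102.6 kN/bolt; interior L_c = 55 − 18 = 37, R_n = 172.8 kN/bolt. φR_n = 0.75 × (2×102.6 + 2×172.8) = 413.1 kN.
Tension rupture (net): A_n = (149 − 2×20)×10 = 1090 mm² (U = 1.0, A_e = A_n). φR_n = 0.75 × 450 × 1090 = 367.9 kN.
Governing: min(224.4, 413.1, 367.9) = 224.4 kN → bolt shear.

224.4 kN (bolt shear governs)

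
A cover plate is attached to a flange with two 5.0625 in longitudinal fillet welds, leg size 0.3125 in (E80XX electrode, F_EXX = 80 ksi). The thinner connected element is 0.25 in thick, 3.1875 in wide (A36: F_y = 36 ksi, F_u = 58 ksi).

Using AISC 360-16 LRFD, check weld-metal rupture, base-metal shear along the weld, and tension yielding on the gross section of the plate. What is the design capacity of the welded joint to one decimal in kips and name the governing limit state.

25.8 kips (gross-section yield governs)

Weld metal: throat = 0.707×0.3125 = 0.22094 in, L = 2×5.0625 = 10.125 in. φR_n = 0.75 × 0.6 × 80 × 0.22094 × 10.125 = 80.5 kips.
Base metal shear (0.25 in plate): yield φR_n = 1.0×0.6×36×0.25×10.125 = 54.7 kips; rupture φR_n = 0.75×0.6×58×0.25×10.125 = 66.1 kips; take 54.7 kips (yield).
Tension yield (gross): A_g = 3.1875×0.25 = 0.79688 in². φR_n = 0.90 × 36 × 0.79688 = 25.8 kips.
Governing: min(80.5, 54.7, 25.8) = 25.8 kips → gross-section yield.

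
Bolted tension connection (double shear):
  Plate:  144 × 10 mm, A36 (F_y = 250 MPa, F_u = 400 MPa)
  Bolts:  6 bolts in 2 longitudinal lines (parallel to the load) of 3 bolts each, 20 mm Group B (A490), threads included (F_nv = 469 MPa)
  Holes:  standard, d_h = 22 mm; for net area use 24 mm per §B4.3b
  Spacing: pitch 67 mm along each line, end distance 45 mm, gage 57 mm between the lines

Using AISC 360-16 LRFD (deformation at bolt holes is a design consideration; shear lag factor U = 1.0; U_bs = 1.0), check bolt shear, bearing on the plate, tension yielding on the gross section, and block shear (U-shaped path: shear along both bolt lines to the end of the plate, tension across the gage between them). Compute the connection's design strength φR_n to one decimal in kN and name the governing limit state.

Bolt shear: A_b = π(20)²/4 = 314.16 mm². φR_n = 0.75 × 469 × 314.16 × 6 × 2 = 1326.1 kN.
Bearing (10 mm plate, F_u = 400 MPa): end bolts L_c = 45 − 22/2 = 34, R_n = min(1.2×34×10×400, 2.4×20×10×400) = 163.2 kN/bolt; interior L_c = 67 − 22 = 45, R_n = 192 kN/bolt. φR_n = 0.75 × (2×163.2 + 4×192) = 820.8 kN.
Tension yield (gross): A_g = 144×10 = 1440 mm². φR_n = 0.90 × 250 × 1440 = 324.0 kN.
Block shear: shear path 2×[45+2×67] = 2×179 mm, A_gv = 3580, A_nv = 2×(179 − 2.5×24)×10 = 2380 mm²; tension across gage: (57 − 1×24)×10 = 330 mm². R_n = min(0.6×400×2380, 0.6×250×3580) + 1.0×400×330 = min(571.2, 537) + 132 = 669 kN. φR_n = 0.75 × 669 = 501.8 kN.
Governing: min(1326.1, 820.8, 324.0, 501.8) = 324.0 kN → gross-section yield.

324.0 kN (gross-section yield governs)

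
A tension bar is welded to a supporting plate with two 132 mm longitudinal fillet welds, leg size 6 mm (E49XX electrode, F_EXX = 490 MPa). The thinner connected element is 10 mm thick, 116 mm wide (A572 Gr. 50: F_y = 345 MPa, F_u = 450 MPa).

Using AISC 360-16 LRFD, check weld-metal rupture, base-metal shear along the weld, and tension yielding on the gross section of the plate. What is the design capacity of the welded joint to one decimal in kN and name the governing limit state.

Weld metal: throat = 0.707×6 = 4.242 mm, L = 2×132 = 264 mm. φR_n = 0.75 × 0.6 × 490 × 4.242 × 264 = 246.9 kN.
Base metal shear (10 mm plate): yield φR_n = 1.0×0.6×345×10×264 = 546.5 kN; rupture φR_n = 0.75×0.6×450×10×264 = 534.6 kN; take 534.6 kN (rupture).
Tension yield (gross): A_g = 116×10 = 1160 mm². φR_n = 0.90 × 345 × 1160 = 360.2 kN.
Governing: min(246.9, 534.6, 360.2) = 246.9 kN → weld metal.

246.9 kN (weld metal governs)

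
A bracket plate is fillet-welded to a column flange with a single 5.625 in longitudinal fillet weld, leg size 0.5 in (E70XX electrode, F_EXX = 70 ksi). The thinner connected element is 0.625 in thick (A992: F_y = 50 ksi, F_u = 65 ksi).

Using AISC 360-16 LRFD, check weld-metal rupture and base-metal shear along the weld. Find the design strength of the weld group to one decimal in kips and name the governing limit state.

Weld metal: throat = 0.707×0.5 = 0.3535 in, L = 5.625 in. φR_n = 0.75 × 0.6 × 70 × 0.3535 × 5.625 = 62.6 kips.
Base metal shear (0.625 in plate): yield φR_n = 1.0×0.6×50×0.625×5.625 = 105.5 kips; rupture φR_n = 0.75×0.6×65×0.625×5.625 = 102.8 kips; take 102.8 kips (rupture).
Governing: min(62.6, 102.8) = 62.6 kips → weld metal.

62.6 kips (weld metal governs)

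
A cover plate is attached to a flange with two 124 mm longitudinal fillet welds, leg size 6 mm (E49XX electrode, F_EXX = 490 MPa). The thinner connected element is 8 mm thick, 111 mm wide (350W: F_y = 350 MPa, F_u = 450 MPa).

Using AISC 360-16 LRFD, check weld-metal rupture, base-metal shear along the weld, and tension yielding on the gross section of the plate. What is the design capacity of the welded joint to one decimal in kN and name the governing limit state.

232.0 kN (weld metal governs)

Weld metal: throat = 0.707×6 = 4.242 mm, L = 2×124 = 248 mm. φR_n = 0.75 × 0.6 × 490 × 4.242 × 248 = 232.0 kN.
Base metal shear (8 mm plate): yield φR_n = 1.0×0.6×350×8×248 = 416.6 kN; rupture φR_n = 0.75×0.6×450×8×248 = 401.8 kN; take 401.8 kN (rupture).
Tension yield (gross): A_g = 111×8 = 888 mm². φR_n = 0.90 × 350 × 888 = 279.7 kN.
Governing: min(232.0, 401.8, 279.7) = 232.0 kN → weld metal.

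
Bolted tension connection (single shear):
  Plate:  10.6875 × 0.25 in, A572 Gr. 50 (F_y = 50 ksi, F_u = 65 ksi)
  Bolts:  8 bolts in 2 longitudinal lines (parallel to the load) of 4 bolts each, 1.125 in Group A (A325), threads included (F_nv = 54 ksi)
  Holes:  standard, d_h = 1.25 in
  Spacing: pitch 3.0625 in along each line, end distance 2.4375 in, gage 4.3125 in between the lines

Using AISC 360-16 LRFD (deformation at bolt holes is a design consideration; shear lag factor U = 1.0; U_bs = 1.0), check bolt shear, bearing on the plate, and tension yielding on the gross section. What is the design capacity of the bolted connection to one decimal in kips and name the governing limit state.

Bolt shear: A_b = π(1.125)²/4 = 0.99402 in². φR_n = 0.75 × 54 × 0.99402 × 8 × 1 = 322.1 kips.
Bearing (0.25 in plate, F_u = 65 ksi): end bolts L_c = 2.4375 − 1.25/2 = 1.8125, R_n = min(1.2×1.8125×0.25×65, 2.4×1.125×0.25×65) = 35.344 kips/bolt; interior L_c = 3.0625 − 1.25 = 1.8125, R_n = 35.344 kips/bolt. φR_n = 0.75 × (2×35.344 + 6×35.344) = 212.1 kips.
Tension yield (gross): A_g = 10.6875×0.25 = 2.6719 in². φR_n = 0.90 × 50 × 2.6719 = 120.2 kips.
Governing: min(322.1, 212.1, 120.2) = 120.2 kips → gross-section yield.

120.2 kips (gross-section yield governs)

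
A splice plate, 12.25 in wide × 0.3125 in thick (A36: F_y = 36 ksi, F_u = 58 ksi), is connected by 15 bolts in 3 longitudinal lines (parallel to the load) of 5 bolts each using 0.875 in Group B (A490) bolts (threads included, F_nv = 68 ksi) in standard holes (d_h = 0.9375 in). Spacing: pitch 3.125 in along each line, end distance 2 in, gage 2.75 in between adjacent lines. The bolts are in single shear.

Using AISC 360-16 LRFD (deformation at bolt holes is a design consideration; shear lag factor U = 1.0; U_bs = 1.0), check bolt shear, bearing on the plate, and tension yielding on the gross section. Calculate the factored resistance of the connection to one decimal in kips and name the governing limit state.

Bolt shear: A_b = π(0.875)²/4 = 0.60132 in². φR_n = 0.75 × 68 × 0.60132 × 15 × 1 = 460.0 kips.
Bearing (0.3125 in plate, F_u = 58 ksi): end bolts L_c = 2 − 0.9375/2 = 1.53125, R_n = min(1.2×1.53125×0.3125×58, 2.4×0.875×0.3125×58) = 33.305 kips/bolt; interior L_c = 3.125 − 0.9375 = 2.1875, R_n = 38.063 kips/bolt. φR_n = 0.75 × (3×33.305 + 12×38.063) = 417.5 kips.
Tension yield (gross): A_g = 12.25×0.3125 = 3.8281 in². φR_n = 0.90 × 36 × 3.8281 = 124.0 kips.
Governing: min(460.0, 417.5, 124.0) = 124.0 kips → gross-section yield.

124.0 kips (gross-section yield governs)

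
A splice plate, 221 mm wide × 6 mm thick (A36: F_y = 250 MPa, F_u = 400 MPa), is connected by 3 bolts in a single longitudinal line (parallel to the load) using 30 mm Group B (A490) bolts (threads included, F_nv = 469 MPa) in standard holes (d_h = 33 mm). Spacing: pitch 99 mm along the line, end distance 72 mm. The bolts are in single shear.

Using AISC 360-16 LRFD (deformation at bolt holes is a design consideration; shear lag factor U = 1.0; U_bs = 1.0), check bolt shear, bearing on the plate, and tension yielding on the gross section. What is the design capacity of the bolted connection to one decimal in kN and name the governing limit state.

Bolt shear: A_b = π(30)²/4 = 706.86 mm². φR_n = 0.75 × 469 × 706.86 × 3 × 1 = 745.9 kN.
Bearing (6 mm plate, F_u = 400 MPa): end bolts L_c = 72 − 33/2 = 55.5, R_n = min(1.2×55.5×6×400, 2.4×30×6×400) = 159.84 kN/bolt; interior L_c = 99 − 33 = 66, R_n = 172.8 kN/bolt. φR_n = 0.75 × (1×159.84 + 2×172.8) = 379.1 kN.
Tension yield (gross): A_g = 221×6 = 1326 mm². φR_n = 0.90 × 250 × 1326 = 298.4 kN.
Governing: min(745.9, 379.1, 298.4) = 298.4 kN → gross-section yield.

298.4 kN (gross-section yield governs)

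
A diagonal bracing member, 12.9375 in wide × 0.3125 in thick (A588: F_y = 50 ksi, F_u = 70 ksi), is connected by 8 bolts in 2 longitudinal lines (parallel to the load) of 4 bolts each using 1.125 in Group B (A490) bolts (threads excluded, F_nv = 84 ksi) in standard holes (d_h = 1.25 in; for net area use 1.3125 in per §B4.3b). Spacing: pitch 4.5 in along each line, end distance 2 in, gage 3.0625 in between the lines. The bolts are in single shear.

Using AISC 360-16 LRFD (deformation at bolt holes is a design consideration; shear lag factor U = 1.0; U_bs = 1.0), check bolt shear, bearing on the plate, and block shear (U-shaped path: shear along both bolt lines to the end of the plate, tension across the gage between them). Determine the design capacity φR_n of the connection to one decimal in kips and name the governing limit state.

243.4 kips (block shear governs)

Bolt shear: A_b = π(1.125)²/4 = 0.99402 in². φR_n = 0.75 × 84 × 0.99402 × 8 × 1 = 501.0 kips.
Bearing (0.3125 in plate, F_u = 70 ksi): end bolts L_c = 2 − 1.25/2 = 1.375, R_n = min(1.2×1.375×0.3125×70, 2.4×1.125×0.3125×70) = 36.094 kips/bolt; interior L_c = 4.5 − 1.25 = 3.25, R_n = 59.063 kips/bolt. φR_n = 0.75 × (2×36.094 + 6×59.063) = 319.9 kips.
Block shear: shear path 2×[2+3×4.5] = 2×15.5 in, A_gv = 9.6875, A_nv = 2×(15.5 − 3.5×1.3125)×0.3125 = 6.8164 in²; tension across gage: (3.0625 − 1×1.3125)×0.3125 = 0.54688 in². R_n = min(0.6×70×6.8164, 0.6×50×9.6875) + 1.0×70×0.54688 = min(286.29, 290.63) + 38.282 = 324.57 kips. φR_n = 0.75 × 324.57 = 243.4 kips.
Governing: min(501.0, 319.9, 243.4) = 243.4 kips → block shear.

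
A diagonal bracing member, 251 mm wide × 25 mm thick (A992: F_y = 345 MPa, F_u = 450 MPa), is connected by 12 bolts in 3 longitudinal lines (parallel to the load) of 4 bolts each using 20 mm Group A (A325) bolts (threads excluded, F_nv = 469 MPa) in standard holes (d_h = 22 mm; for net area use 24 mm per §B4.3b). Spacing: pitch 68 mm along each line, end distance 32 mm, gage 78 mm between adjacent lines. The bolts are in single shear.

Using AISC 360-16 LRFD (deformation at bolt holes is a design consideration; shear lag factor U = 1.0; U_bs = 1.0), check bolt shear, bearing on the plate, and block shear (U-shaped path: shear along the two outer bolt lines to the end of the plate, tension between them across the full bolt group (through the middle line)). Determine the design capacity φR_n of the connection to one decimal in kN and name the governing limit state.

Bolt shear: A_b = π(20)²/4 = 314.16 mm². φR_n = 0.75 × 469 × 314.16 × 12 × 1 = 1326.1 kN.
Bearing (25 mm plate, F_u = 450 MPa): end bolts L_c = 32 − 22/2 = 21, R_n = min(1.2×21×25×450, 2.4×20×25×450) = 283.5 kN/bolt; interior L_c = 68 − 22 = 46, R_n = 540 kN/bolt. φR_n = 0.75 × (3×283.5 + 9×540) = 4282.9 kN.
Block shear: shear path 2×[32+3×68] = 2×236 mm, A_gv = 11800, A_nv = 2×(236 − 3.5×24)×25 = 7600 mm²; tension across gage: (156 − 2×24)×25 = 2700 mm². R_n = min(0.6×450×7600, 0.6×345×11800) + 1.0×450×2700 = min(2052, 2442.6) + 1215 = 3267 kN. φR_n = 0.75 × 3267 = 2450.3 kN.
Governing: min(1326.1, 4282.9, 2450.3) = 1326.1 kN → bolt shear.

1326.1 kN (bolt shear governs)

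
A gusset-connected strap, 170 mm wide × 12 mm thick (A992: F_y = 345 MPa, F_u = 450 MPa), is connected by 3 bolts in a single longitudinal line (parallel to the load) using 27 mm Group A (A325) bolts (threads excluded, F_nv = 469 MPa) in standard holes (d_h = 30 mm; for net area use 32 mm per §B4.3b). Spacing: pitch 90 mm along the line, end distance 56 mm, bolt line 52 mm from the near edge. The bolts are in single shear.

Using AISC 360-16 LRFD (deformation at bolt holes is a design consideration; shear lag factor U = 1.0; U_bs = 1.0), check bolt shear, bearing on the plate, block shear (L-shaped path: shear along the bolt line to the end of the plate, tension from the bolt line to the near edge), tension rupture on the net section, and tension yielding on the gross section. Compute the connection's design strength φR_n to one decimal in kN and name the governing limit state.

Bolt shear: A_b = π(27)²/4 = 572.56 mm². φR_n = 0.75 × 469 × 572.56 × 3 × 1 = 604.2 kN.
Bearing (12 mm plate, F_u = 450 MPa): end bolts L_c = 56 − 30/2 = 41, R_n = min(1.2×41×12×450, 2.4×27×12×450) = 265.68 kN/bolt; interior L_c = 90 − 30 = 60, R_n = 349.92 kN/bolt. φR_n = 0.75 × (1×265.68 + 2×349.92) = 724.1 kN.
Block shear: shear path 1×[56+2×90] = 1×236 mm, A_gv = 2832, A_nv = 1×(236 − 2.5×32)×12 = 1872 mm²; tension to near edge: (52 − 0.5×32)×12 = 432 mm². R_n = min(0.6×450×1872, 0.6×345×2832) + 1.0×450×432 = min(505.44, 586.22) + 194.4 = 699.84 kN. φR_n = 0.75 × 699.84 = 524.9 kN.
Tension rupture (net): A_n = (170 − 1×32)×12 = 1656 mm² (U = 1.0, A_e = A_n). φR_n = 0.75 × 450 × 1656 = 558.9 kN.
Tension yield (gross): A_g = 170×12 = 2040 mm². φR_n = 0.90 × 345 × 2040 = 633.4 kN.
Governing: min(604.2, 724.1, 524.9, 558.9, 633.4) = 524.9 kN → block shear.

524.9 kN (block shear governs)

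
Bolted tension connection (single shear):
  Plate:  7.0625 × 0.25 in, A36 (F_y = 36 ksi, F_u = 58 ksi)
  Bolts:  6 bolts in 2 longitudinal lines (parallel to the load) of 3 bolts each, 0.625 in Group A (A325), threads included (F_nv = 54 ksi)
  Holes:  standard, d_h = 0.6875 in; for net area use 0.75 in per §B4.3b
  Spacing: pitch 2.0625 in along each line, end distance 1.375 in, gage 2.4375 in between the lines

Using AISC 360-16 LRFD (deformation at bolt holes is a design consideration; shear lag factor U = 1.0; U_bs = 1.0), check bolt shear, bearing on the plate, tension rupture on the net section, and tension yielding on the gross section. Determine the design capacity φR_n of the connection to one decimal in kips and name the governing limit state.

57.2 kips (gross-section yield governs)

Bolt shear: A_b = π(0.625)²/4 = 0.3068 in². φR_n = 0.75 × 54 × 0.3068 × 6 × 1 = 74.6 kips.
Bearing (0.25 in plate, F_u = 58 ksi): end bolts L_c = 1.375 − 0.6875/2 = 1.03125, R_n = min(1.2×1.03125×0.25×58, 2.4×0.625×0.25×58) = 17.944 kips/bolt; interior L_c = 2.0625 − 0.6875 = 1.375, R_n = 21.75 kips/bolt. φR_n = 0.75 × (2×17.944 + 4×21.75) = 92.2 kips.
Tension rupture (net): A_n = (7.0625 − 2×0.75)×0.25 = 1.3906 in² (U = 1.0, A_e = A_n). φR_n = 0.75 × 58 × 1.3906 = 60.5 kips.
Tension yield (gross): A_g = 7.0625×0.25 = 1.7656 in². φR_n = 0.90 × 36 × 1.7656 = 57.2 kips.
Governing: min(74.6, 92.2, 60.5, 57.2) = 57.2 kips → gross-section yield.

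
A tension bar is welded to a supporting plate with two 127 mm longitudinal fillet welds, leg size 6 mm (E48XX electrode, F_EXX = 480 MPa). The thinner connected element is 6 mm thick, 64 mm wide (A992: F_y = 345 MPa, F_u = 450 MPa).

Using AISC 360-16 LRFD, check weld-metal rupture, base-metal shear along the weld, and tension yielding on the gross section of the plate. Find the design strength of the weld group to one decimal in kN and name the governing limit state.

119.2 kN (gross-section yield governs)

Weld metal: throat = 0.707×6 = 4.242 mm, L = 2×127 = 254 mm. φR_n = 0.75 × 0.6 × 480 × 4.242 × 254 = 232.7 kN.
Base metal shear (6 mm plate): yield φR_n = 1.0×0.6×345×6×254 = 315.5 kN; rupture φR_n = 0.75×0.6×450×6×254 = 308.6 kN; take 308.6 kN (rupture).
Tension yield (gross): A_g = 64×6 = 384 mm². φR_n = 0.90 × 345 × 384 = 119.2 kN.
Governing: min(232.7, 308.6, 119.2) = 119.2 kN → gross-section yield.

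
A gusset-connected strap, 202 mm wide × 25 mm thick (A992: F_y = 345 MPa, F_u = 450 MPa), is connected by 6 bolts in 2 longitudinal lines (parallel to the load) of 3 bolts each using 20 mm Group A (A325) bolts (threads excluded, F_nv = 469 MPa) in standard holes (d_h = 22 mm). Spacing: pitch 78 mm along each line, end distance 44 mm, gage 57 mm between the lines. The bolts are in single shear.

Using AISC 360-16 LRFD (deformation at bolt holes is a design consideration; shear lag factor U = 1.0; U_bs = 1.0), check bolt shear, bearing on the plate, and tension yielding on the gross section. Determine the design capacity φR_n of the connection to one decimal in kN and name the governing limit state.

663.0 kN (bolt shear governs)

Bolt shear: A_b = π(20)²/4 = 314.16 mm². φR_n = 0.75 × 469 × 314.16 × 6 × 1 = 663.0 kN.
Bearing (25 mm plate, F_u = 450 MPa): end bolts L_c = 44 − 22/2 = 33, R_n = min(1.2×33×25×450, 2.4×20×25×450) = 445.5 kN/bolt; interior L_c = 78 − 22 = 56, R_n = 540 kN/bolt. φR_n = 0.75 × (2×445.5 + 4×540) = 2288.3 kN.
Tension yield (gross): A_g = 202×25 = 5050 mm². φR_n = 0.90 × 345 × 5050 = 1568.0 kN.
Governing: min(663.0, 2288.3, 1568.0) = 663.0 kN → bolt shear.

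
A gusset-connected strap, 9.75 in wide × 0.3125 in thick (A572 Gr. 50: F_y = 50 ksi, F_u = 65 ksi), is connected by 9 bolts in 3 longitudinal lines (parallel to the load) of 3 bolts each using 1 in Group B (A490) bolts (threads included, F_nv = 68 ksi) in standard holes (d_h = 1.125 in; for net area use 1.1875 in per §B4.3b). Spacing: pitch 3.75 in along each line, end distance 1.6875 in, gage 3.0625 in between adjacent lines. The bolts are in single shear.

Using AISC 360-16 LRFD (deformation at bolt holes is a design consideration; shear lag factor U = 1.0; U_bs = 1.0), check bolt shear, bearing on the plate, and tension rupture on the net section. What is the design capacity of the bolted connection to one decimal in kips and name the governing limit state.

94.3 kips (net-section rupture governs)

Bolt shear: A_b = π(1)²/4 = 0.7854 in². φR_n = 0.75 × 68 × 0.7854 × 9 × 1 = 360.5 kips.
Bearing (0.3125 in plate, F_u = 65 ksi): end bolts L_c = 1.6875 − 1.125/2 = 1.125, R_n = min(1.2×1.125×0.3125×65, 2.4×1×0.3125×65) = 27.422 kips/bolt; interior L_c = 3.75 − 1.125 = 2.625, R_n = 48.75 kips/bolt. φR_n = 0.75 × (3×27.422 + 6×48.75) = 281.1 kips.
Tension rupture (net): A_n = (9.75 − 3×1.1875)×0.3125 = 1.9336 in² (U = 1.0, A_e = A_n). φR_n = 0.75 × 65 × 1.9336 = 94.3 kips.
Governing: min(360.5, 281.1, 94.3) = 94.3 kips → net-section rupture.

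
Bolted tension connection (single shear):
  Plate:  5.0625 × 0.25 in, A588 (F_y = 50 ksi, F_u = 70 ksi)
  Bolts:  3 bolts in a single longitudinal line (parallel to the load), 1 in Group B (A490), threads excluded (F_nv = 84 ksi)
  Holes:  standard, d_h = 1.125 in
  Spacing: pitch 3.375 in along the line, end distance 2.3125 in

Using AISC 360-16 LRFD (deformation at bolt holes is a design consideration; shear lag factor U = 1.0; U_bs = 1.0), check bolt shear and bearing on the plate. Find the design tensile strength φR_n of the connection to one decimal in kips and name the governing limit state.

Bolt shear: A_b = π(1)²/4 = 0.7854 in². φR_n = 0.75 × 84 × 0.7854 × 3 × 1 = 148.4 kips.
Bearing (0.25 in plate, F_u = 70 ksi): end bolts L_c = 2.3125 − 1.125/2 = 1.75, R_n = min(1.2×1.75×0.25×70, 2.4×1×0.25×70) = 36.75 kips/bolt; interior L_c = 3.375 − 1.125 = 2.25, R_n = 42 kips/bolt. φR_n = 0.75 × (1×36.75 + 2×42) = 90.6 kips.
Governing: min(148.4, 90.6) = 90.6 kips → bearing.

90.6 kips (bearing governs)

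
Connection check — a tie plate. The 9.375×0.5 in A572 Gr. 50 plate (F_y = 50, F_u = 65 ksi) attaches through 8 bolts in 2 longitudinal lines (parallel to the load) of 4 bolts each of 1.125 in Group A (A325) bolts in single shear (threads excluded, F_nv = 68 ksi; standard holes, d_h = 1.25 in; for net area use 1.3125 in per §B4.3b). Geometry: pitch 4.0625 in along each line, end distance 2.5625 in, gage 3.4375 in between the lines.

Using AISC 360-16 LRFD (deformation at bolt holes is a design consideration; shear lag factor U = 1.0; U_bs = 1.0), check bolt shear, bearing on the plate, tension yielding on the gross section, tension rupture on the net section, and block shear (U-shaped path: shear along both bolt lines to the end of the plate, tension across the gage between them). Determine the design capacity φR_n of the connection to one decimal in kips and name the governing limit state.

Bolt shear: A_b = π(1.125)²/4 = 0.99402 in². φR_n = 0.75 × 68 × 0.99402 × 8 × 1 = 405.6 kips.
Bearing (0.5 in plate, F_u = 65 ksi): end bolts L_c = 2.5625 − 1.25/2 = 1.9375, R_n = min(1.2×1.9375×0.5×65, 2.4×1.125×0.5×65) = 75.563 kips/bolt; interior L_c = 4.0625 − 1.25 = 2.8125, R_n = 87.75 kips/bolt. φR_n = 0.75 × (2×75.563 + 6×87.75) = 508.2 kips.
Tension yield (gross): A_g = 9.375×0.5 = 4.6875 in². φR_n = 0.90 × 50 × 4.6875 = 210.9 kips.
Tension rupture (net): A_n = (9.375 − 2×1.3125)×0.5 = 3.375 in² (U = 1.0, A_e = A_n). φR_n = 0.75 × 65 × 3.375 = 164.5 kips.
Block shear: shear path 2×[2.5625+3×4.0625] = 2×14.75 in, A_gv = 14.75, A_nv = 2×(14.75 − 3.5×1.3125)×0.5 = 10.156 in²; tension across gage: (3.4375 − 1×1.3125)×0.5 = 1.0625 in². R_n = min(0.6×65×10.156, 0.6×50×14.75) + 1.0×65×1.0625 = min(396.08, 442.5) + 69.063 = 465.14 kips. φR_n = 0.75 × 465.14 = 348.9 kips.
Governing: min(405.6, 508.2, 210.9, 164.5, 348.9) = 164.5 kips → net-section rupture.

164.5 kips (net-section rupture governs)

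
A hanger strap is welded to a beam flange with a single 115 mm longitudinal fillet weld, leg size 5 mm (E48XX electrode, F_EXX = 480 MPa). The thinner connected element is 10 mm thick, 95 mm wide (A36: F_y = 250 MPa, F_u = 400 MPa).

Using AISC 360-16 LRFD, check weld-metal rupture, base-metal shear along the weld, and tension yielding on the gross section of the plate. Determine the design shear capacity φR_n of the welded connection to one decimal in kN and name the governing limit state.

Weld metal: throat = 0.707×5 = 3.535 mm, L = 115 mm. φR_n = 0.75 × 0.6 × 480 × 3.535 × 115 = 87.8 kN.
Base metal shear (10 mm plate): yield φR_n = 1.0×0.6×250×10×115 = 172.5 kN; rupture φR_n = 0.75×0.6×400×10×115 = 207.0 kN; take 172.5 kN (yield).
Tension yield (gross): A_g = 95×10 = 950 mm². φR_n = 0.90 × 250 × 950 = 213.8 kN.
Governing: min(87.8, 172.5, 213.8) = 87.8 kN → weld metal.

87.8 kN (weld metal governs)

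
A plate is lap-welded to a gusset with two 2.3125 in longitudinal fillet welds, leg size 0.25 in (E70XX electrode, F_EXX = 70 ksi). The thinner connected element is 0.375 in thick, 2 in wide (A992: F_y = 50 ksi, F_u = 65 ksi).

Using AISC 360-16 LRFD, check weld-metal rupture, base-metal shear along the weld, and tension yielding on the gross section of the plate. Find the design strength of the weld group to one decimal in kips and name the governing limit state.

Weld metal: throat = 0.707×0.25 = 0.17675 in, L = 2×2.3125 = 4.625 in. φR_n = 0.75 × 0.6 × 70 × 0.17675 × 4.625 = 25.8 kips.
Base metal shear (0.375 in plate): yield φR_n = 1.0×0.6×50×0.375×4.625 = 52.0 kips; rupture φR_n = 0.75×0.6×65×0.375×4.625 = 50.7 kips; take 50.7 kips (rupture).
Tension yield (gross): A_g = 2×0.375 = 0.75 in². φR_n = 0.90 × 50 × 0.75 = 33.8 kips.
Governing: min(25.8, 50.7, 33.8) = 25.8 kips → weld metal.

25.8 kips (weld metal governs)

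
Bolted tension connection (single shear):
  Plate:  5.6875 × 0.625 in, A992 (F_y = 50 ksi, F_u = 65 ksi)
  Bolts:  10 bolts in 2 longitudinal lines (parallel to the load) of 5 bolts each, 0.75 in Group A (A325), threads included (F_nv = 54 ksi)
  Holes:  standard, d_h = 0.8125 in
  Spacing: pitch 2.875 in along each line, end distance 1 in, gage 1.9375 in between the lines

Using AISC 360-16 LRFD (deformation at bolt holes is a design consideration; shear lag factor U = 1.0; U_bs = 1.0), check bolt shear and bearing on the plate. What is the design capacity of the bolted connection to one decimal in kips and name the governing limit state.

178.9 kips (bolt shear governs)

Bolt shear: A_b = π(0.75)²/4 = 0.44179 in². φR_n = 0.75 × 54 × 0.44179 × 10 × 1 = 178.9 kips.
Bearing (0.625 in plate, F_u = 65 ksi): end bolts L_c = 1 − 0.8125/2 = 0.59375, R_n = min(1.2×0.59375×0.625×65, 2.4×0.75×0.625×65) = 28.945 kips/bolt; interior L_c = 2.875 − 0.8125 = 2.0625, R_n = 73.125 kips/bolt. φR_n = 0.75 × (2×28.945 + 8×73.125) = 482.2 kips.
Governing: min(178.9, 482.2) = 178.9 kips → bolt shear.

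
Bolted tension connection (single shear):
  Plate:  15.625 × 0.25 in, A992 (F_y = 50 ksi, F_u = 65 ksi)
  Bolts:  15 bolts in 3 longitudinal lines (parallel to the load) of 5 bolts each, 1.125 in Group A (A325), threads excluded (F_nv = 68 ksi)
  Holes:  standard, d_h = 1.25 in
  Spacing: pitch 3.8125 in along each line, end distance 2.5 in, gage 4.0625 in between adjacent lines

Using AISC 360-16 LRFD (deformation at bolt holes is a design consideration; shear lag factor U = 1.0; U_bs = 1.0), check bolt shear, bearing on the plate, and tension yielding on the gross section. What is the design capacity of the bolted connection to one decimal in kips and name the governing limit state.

175.8 kips (gross-section yield governs)

Bolt shear: A_b = π(1.125)²/4 = 0.99402 in². φR_n = 0.75 × 68 × 0.99402 × 15 × 1 = 760.4 kips.
Bearing (0.25 in plate, F_u = 65 ksi): end bolts L_c = 2.5 − 1.25/2 = 1.875, R_n = min(1.2×1.875×0.25×65, 2.4×1.125×0.25×65) = 36.563 kips/bolt; interior L_c = 3.8125 − 1.25 = 2.5625, R_n = 43.875 kips/bolt. φR_n = 0.75 × (3×36.563 + 12×43.875) = 477.1 kips.
Tension yield (gross): A_g = 15.625×0.25 = 3.9063 in². φR_n = 0.90 × 50 × 3.9063 = 175.8 kips.
Governing: min(760.4, 477.1, 175.8) = 175.8 kips → gross-section yield.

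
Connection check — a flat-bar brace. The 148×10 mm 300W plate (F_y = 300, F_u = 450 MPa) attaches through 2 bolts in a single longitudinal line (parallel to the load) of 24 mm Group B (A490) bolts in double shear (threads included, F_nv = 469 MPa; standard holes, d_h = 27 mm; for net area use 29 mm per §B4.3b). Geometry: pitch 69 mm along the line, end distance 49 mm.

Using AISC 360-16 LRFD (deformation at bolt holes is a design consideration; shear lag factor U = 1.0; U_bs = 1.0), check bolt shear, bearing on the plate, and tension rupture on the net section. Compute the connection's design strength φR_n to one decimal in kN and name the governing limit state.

Bolt shear: A_b = π(24)²/4 = 452.39 mm². φR_n = 0.75 × 469 × 452.39 × 2 × 2 = 636.5 kN.
Bearing (10 mm plate, F_u = 450 MPa): end bolts L_c = 49 − 27/2 = 35.5, R_n = min(1.2×35.5×10×450, 2.4×24×10×450) = 191.7 kN/bolt; interior L_c = 69 − 27 = 42, R_n = 226.8 kN/bolt. φR_n = 0.75 × (1×191.7 + 1×226.8) = 313.9 kN.
Tension rupture (net): A_n = (148 − 1×29)×10 = 1190 mm² (U = 1.0, A_e = A_n). φR_n = 0.75 × 450 × 1190 = 401.6 kN.
Governing: min(636.5, 313.9, 401.6) = 313.9 kN → bearing.

313.9 kN (bearing governs)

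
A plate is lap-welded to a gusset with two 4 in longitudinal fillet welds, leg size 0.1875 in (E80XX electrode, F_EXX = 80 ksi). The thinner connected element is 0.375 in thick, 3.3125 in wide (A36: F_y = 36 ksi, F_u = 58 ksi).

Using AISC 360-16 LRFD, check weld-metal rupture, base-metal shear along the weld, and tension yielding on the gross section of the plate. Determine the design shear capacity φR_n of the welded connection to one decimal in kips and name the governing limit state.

38.2 kips (weld metal governs)

Weld metal: throat = 0.707×0.1875 = 0.13256 in, L = 2×4 = 8 in. φR_n = 0.75 × 0.6 × 80 × 0.13256 × 8 = 38.2 kips.
Base metal shear (0.375 in plate): yield φR_n = 1.0×0.6×36×0.375×8 = 64.8 kips; rupture φR_n = 0.75×0.6×58×0.375×8 = 78.3 kips; take 64.8 kips (yield).
Tension yield (gross): A_g = 3.3125×0.375 = 1.2422 in². φR_n = 0.90 × 36 × 1.2422 = 40.2 kips.
Governing: min(38.2, 64.8, 40.2) = 38.2 kips → weld metal.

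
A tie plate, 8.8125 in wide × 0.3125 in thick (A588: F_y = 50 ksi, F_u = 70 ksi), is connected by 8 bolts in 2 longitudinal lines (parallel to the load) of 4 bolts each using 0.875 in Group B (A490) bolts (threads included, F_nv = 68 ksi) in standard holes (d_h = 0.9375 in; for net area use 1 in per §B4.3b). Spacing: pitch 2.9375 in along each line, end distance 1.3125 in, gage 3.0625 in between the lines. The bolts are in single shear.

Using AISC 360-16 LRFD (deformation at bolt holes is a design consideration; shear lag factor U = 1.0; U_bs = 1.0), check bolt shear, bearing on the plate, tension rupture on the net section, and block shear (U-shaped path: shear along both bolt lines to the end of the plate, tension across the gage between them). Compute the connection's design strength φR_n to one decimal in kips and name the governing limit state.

111.8 kips (net-section rupture governs)

Bolt shear: A_b = π(0.875)²/4 = 0.60132 in². φR_n = 0.75 × 68 × 0.60132 × 8 × 1 = 245.3 kips.
Bearing (0.3125 in plate, F_u = 70 ksi): end bolts L_c = 1.3125 − 0.9375/2 = 0.84375, R_n = min(1.2×0.84375×0.3125×70, 2.4×0.875×0.3125×70) = 22.148 kips/bolt; interior L_c = 2.9375 − 0.9375 = 2, R_n = 45.938 kips/bolt. φR_n = 0.75 × (2×22.148 + 6×45.938) = 239.9 kips.
Tension rupture (net): A_n = (8.8125 − 2×1)×0.3125 = 2.1289 in² (U = 1.0, A_e = A_n). φR_n = 0.75 × 70 × 2.1289 = 111.8 kips.
Block shear: shear path 2×[1.3125+3×2.9375] = 2×10.125 in, A_gv = 6.3281, A_nv = 2×(10.125 − 3.5×1)×0.3125 = 4.1406 in²; tension across gage: (3.0625 − 1×1)×0.3125 = 0.64453 in². R_n = min(0.6×70×4.1406, 0.6×50×6.3281) + 1.0×70×0.64453 = min(173.91, 189.84) + 45.117 = 219.03 kips. φR_n = 0.75 × 219.03 = 164.3 kips.
Governing: min(245.3, 239.9, 111.8, 164.3) = 111.8 kips → net-section rupture.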